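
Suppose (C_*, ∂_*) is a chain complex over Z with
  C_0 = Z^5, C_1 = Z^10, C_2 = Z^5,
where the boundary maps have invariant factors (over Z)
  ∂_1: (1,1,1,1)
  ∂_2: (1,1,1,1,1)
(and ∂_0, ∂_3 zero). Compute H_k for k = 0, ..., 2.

H_0: b_0 = 5 − 0 − 4 = 1; torsion from ∂_1 factors > 1: none. So H_0 = Z.
H_1: b_1 = 10 − 4 − 5 = 1; torsion from ∂_2 factors > 1: none. So H_1 = Z.
H_2: b_2 = 5 − 5 − 0 = 0; torsion from ∂_3 factors > 1: none. So H_2 = 0.

H_0 = Z,  H_1 = Z,  H_2 = 0.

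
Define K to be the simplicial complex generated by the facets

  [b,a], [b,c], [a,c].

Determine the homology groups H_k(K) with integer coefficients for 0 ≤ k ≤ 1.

H_0 ≅ Z,  H_1 ≅ Z.

Order the vertices as a < b < c. Listing each simplex with vertices in this order, K has dimension 1 with simplices:

  0-simplices (3): a, b, c
  1-simplices (3): ab, ac, bc

Hence C_0 ≅ Z^3, C_1 ≅ Z^3.

The boundary map ∂_1: C_1 → C_0 maps an edge to its endpoints' difference, ∂[p,q] = q − p.
As a 3×3 matrix over Z this has rank 2, with invariant factors (1,1).

From H_k ≅ ker(∂_k) / im(∂_{k+1}) we obtain:

  H_0: rank C_0 − rank ∂_1 = 3 − 2 = 1, and the invariant factors of ∂_1 are all 1, so H_0 = Z.
  H_1: rank ker ∂_1 − rank ∂_2 = (3 − 2) − 0 = 1, and there is no ∂_2, so H_1 = Z.

As a check, the Euler characteristic is 3 − 3 = 0, which agrees with 1 − 1 = 0.
(K is a triangulation of the circle S^1.)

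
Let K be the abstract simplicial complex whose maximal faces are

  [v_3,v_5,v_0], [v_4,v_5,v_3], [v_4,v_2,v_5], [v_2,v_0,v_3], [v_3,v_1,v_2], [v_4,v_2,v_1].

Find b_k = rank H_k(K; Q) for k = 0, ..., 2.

Take the total order v_0 < v_1 < v_2 < v_3 < v_4 < v_5 on the vertex set. Then K (dimension 2) consists of the simplices:

  0-simplices (6): [v_0], [v_1], [v_2], [v_3], [v_4], [v_5]
  1-simplices (12): [v_0,v_2], [v_0,v_3], [v_0,v_5], [v_1,v_2], [v_1,v_3], [v_1,v_4], [v_2,v_3], [v_2,v_4], [v_2,v_5], [v_3,v_4], [v_3,v_5], [v_4,v_5]
  2-simplices (6): [v_0,v_2,v_3], [v_0,v_3,v_5], [v_1,v_2,v_3], [v_1,v_2,v_4], [v_2,v_4,v_5], [v_3,v_4,v_5]

Hence C_0 ≅ Z^6, C_1 ≅ Z^12, C_2 ≅ Z^6.

The boundary map ∂_1: C_1 → C_0 maps an edge to its endpoints' difference, ∂[p,q] = q − p.
This gives a 6×12 integer matrix of rank 5; reducing to Smith normal form yields diagonal entries (1,1,1,1,1).

∂_2: C_2 → C_1 acts by ∂[p,q,r] = [q,r] − [p,r] + [p,q]. For instance
  ∂[v_2,v_4,v_5] = [v_4,v_5] − [v_2,v_5] + [v_2,v_4],
  ∂[v_0,v_2,v_3] = [v_2,v_3] − [v_0,v_3] + [v_0,v_2].
The resulting 12×6 matrix has rank 6, and its Smith normal form has invariant factors (1,1,1,1,1,1).

Reading off H_k = ker ∂_k / im ∂_{k+1}:

  H_0: rank C_0 − rank ∂_1 = 6 − 5 = 1, and the invariant factors of ∂_1 are all 1, so H_0 ≅ Z.
  H_1: rank ker ∂_1 − rank ∂_2 = (12 − 5) − 6 = 1, and the invariant factors of ∂_2 are all 1, so H_1 ≅ Z.
  H_2: rank ker ∂_2 − rank ∂_3 = (6 − 6) − 0 = 0, and there is no ∂_3, so H_2 ≅ 0.

Hence the Betti numbers are b_0 = 1, b_1 = 1, b_2 = 0.

b_0 = 1, b_1 = 1, b_2 = 0.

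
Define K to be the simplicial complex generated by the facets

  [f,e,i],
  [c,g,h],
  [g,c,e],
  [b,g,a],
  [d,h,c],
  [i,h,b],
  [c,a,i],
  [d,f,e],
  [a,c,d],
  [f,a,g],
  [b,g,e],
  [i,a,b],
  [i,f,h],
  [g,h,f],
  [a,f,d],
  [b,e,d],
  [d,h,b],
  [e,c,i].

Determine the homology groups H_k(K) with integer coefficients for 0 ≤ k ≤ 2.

We work with the vertex ordering a < b < c < d < e < f < g < h < i. The simplices of K, each written with vertices in increasing order, are:

  0-simplices (9): a, b, c, d, e, f, g, h, i
  1-simplices (27): ab, ac, ad, af, ag, ai, bd, be, bg, bh, bi, cd, ce, cg, ch, ci, de, df, dh, ef, eg, ei, fg, fh, fi, gh, hi
  2-simplices (18): abg, abi, acd, aci, adf, afg, bde, bdh, beg, bhi, cdh, ceg, cei, cgh, def, efi, fgh, fhi

giving chain groups C_0 ≅ Z^9, C_1 ≅ Z^27, C_2 ≅ Z^18.

The boundary map ∂_1: C_1 → C_0 maps an edge to its endpoints' difference, ∂[p,q] = q − p. For instance
  ∂ab = b − a.
The resulting 9×27 matrix has rank 8, and its Smith normal form has invariant factors (1,1,1,1,1,1,1,1).

Boundary ∂_2: C_2 → C_1 sends each 2-simplex [p,q,r] to [q,r] − [p,r] + [p,q]. For instance
  ∂fhi = hi − fi + fh,
  ∂def = ef − df + de.
This gives a 27×18 integer matrix of rank 17; reducing to Smith normal form yields diagonal entries (1,1,1,1,1,1,1,1,1,1,1,1,1,1,1,1,1).

From H_k ≅ ker(∂_k) / im(∂_{k+1}) we obtain:

  H_0: rank C_0 − rank ∂_1 = 9 − 8 = 1, and the invariant factors of ∂_1 are all 1, so H_0 = Z.
  H_1: rank ker ∂_1 − rank ∂_2 = (27 − 8) − 17 = 2, and the invariant factors of ∂_2 are all 1, so H_1 = Z^2.
  H_2: rank ker ∂_2 − rank ∂_3 = (18 − 17) − 0 = 1, and there is no ∂_3, so H_2 = Z.

H_0 = Z,  H_1 = Z^2,  H_2 = Z.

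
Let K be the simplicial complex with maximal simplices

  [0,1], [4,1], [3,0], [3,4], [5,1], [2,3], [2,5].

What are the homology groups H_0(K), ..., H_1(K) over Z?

H_0 ≅ Z,  H_1 ≅ Z^2.

Order the vertices as 0 < 1 < 2 < 3 < 4 < 5. Listing each simplex with vertices in this order, K has dimension 1 with simplices:

  0-simplices (6): [0], [1], [2], [3], [4], [5]
  1-simplices (7): [0,1], [0,3], [1,4], [1,5], [2,3], [2,5], [3,4]

so the chain groups are C_0 ≅ Z^6, C_1 ≅ Z^7.

The boundary map ∂_1: C_1 → C_0 is given by ∂[p,q] = [q] − [p].
The 6×7 boundary matrix has rank 5 and Smith normal form diag(1,1,1,1,1).

Now H_k = ker ∂_k / im ∂_{k+1}, so:

  H_0: rank C_0 − rank ∂_1 = 6 − 5 = 1, and the invariant factors of ∂_1 are all 1, so H_0 ≅ Z.
  H_1: rank ker ∂_1 − rank ∂_2 = (7 − 5) − 0 = 2, and there is no ∂_2, so H_1 ≅ Z^2.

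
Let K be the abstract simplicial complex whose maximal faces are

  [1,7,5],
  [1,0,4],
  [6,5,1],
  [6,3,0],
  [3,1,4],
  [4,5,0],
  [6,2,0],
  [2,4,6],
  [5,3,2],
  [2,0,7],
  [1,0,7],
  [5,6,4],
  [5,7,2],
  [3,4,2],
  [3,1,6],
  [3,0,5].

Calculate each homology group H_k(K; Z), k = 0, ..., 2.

Order the vertices as 0 < 1 < 2 < 3 < 4 < 5 < 6 < 7. Listing each simplex with vertices in this order, K has dimension 2 with simplices:

  0-simplices (8): [0], [1], [2], [3], [4], [5], [6], [7]
  1-simplices (24): (24 of them)
  2-simplices (16): [0,1,4], [0,1,7], [0,2,6], [0,2,7], [0,3,5], [0,3,6], [0,4,5], [1,3,4], [1,3,6], [1,5,6], [1,5,7], [2,3,4], [2,3,5], [2,4,6], [2,5,7], [4,5,6]

giving chain groups C_0 ≅ Z^8, C_1 ≅ Z^24, C_2 ≅ Z^16.

∂_1: C_1 → C_0 is given by ∂[p,q] = [q] − [p]. For instance
  ∂[0,6] = [6] − [0].
The resulting 8×24 matrix has rank 7, and its Smith normal form has invariant factors (1,1,1,1,1,1,1).

The boundary map ∂_2: C_2 → C_1 acts by ∂[p,q,r] = [q,r] − [p,r] + [p,q]. For instance
  ∂[2,3,5] = [3,5] − [2,5] + [2,3],
  ∂[2,3,4] = [3,4] − [2,4] + [2,3].
This gives a 24×16 integer matrix of rank 15; reducing to Smith normal form yields diagonal entries (1,1,1,1,1,1,1,1,1,1,1,1,1,1,1).

Computing H_k = (kernel of ∂_k) / (image of ∂_{k+1}):

  H_0: rank C_0 − rank ∂_1 = 8 − 7 = 1, and the invariant factors of ∂_1 are all 1, so H_0 ≅ Z.
  H_1: rank ker ∂_1 − rank ∂_2 = (24 − 7) − 15 = 2, and the invariant factors of ∂_2 are all 1, so H_1 ≅ Z^2.
  H_2: rank ker ∂_2 − rank ∂_3 = (16 − 15) − 0 = 1, and there is no ∂_3, so H_2 ≅ Z.

As a check, the Euler characteristic is 8 − 24 + 16 = 0, which agrees with 1 − 2 + 1 = 0.
(K is a triangulation of the torus T^2.)

H_0 = Z,  H_1 = Z^2,  H_2 = Z.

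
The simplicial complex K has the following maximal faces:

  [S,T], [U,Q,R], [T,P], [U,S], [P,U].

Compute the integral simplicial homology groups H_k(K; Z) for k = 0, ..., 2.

H_0 = Z,  H_1 = Z,  H_2 = 0.

K has 6 vertices, 7 edges, 1 triangle.
rank ∂_0 = 0, rank ∂_1 = 5 ⇒ b_0 = 6 − 0 − 5 = 1; all invariant factors of ∂_1 are 1 so no torsion. So H_0 ≅ Z.
rank ∂_1 = 5, rank ∂_2 = 1 ⇒ b_1 = 7 − 5 − 1 = 1; all invariant factors of ∂_2 are 1 so no torsion. So H_1 ≅ Z.
rank ∂_2 = 1, rank ∂_3 = 0 ⇒ b_2 = 1 − 1 − 0 = 0. So H_2 ≅ 0.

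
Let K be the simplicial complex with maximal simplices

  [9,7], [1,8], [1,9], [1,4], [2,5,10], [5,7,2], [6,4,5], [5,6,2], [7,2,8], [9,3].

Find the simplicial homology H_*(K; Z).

We work with the vertex ordering 1 < 2 < 3 < 4 < 5 < 6 < 7 < 8 < 9 < 10. The simplices of K, each written with vertices in increasing order, are:

  0-simplices (10): [1], [2], [3], [4], [5], [6], [7], [8], [9], [10]
  1-simplices (16): [1,4], [1,8], [1,9], [2,5], [2,6], [2,7], [2,8], [2,10], [3,9], [4,5], [4,6], [5,6], [5,7], [5,10], [7,8], [7,9]
  2-simplices (5): [2,5,6], [2,5,7], [2,5,10], [2,7,8], [4,5,6]

giving chain groups C_0 ≅ Z^10, C_1 ≅ Z^16, C_2 ≅ Z^5.

The boundary map ∂_1: C_1 → C_0 sends each edge [p,q] (with p < q) to q − p. For instance
  ∂[4,5] = [5] − [4].
The 10×16 boundary matrix has rank 9 and Smith normal form diag(1,1,1,1,1,1,1,1,1).

The boundary map ∂_2: C_2 → C_1 acts by ∂[p,q,r] = [q,r] − [p,r] + [p,q]. For instance
  ∂[2,5,6] = [5,6] − [2,6] + [2,5],
  ∂[2,5,10] = [5,10] − [2,10] + [2,5].
As a 16×5 matrix over Z this has rank 5, with invariant factors (1,1,1,1,1).

Computing H_k = (kernel of ∂_k) / (image of ∂_{k+1}):

  H_0: rank C_0 − rank ∂_1 = 10 − 9 = 1, and the invariant factors of ∂_1 are all 1, so H_0 = Z.
  H_1: rank ker ∂_1 − rank ∂_2 = (16 − 9) − 5 = 2, and the invariant factors of ∂_2 are all 1, so H_1 = Z^2.
  H_2: rank ker ∂_2 − rank ∂_3 = (5 − 5) − 0 = 0, and there is no ∂_3, so H_2 = 0.

As a check, the Euler characteristic is 10 − 16 + 5 = -1, which agrees with 1 − 2 + 0 = -1.

H_0 = Z,  H_1 = Z^2,  H_2 = 0.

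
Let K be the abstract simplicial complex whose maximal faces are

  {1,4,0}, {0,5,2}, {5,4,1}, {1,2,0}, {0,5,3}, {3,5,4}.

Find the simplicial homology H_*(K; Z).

H_0 ≅ Z,  H_1 ≅ Z,  H_2 = 0.

Order the vertices as 0 < 1 < 2 < 3 < 4 < 5. Listing each simplex with vertices in this order, K has dimension 2 with simplices:

  0-simplices (6): [0], [1], [2], [3], [4], [5]
  1-simplices (12): [0,1], [0,2], [0,3], [0,4], [0,5], [1,2], [1,4], [1,5], [2,5], [3,4], [3,5], [4,5]
  2-simplices (6): [0,1,2], [0,1,4], [0,2,5], [0,3,5], [1,4,5], [3,4,5]

Hence C_0 ≅ Z^6, C_1 ≅ Z^12, C_2 ≅ Z^6.

Boundary ∂_1: C_1 → C_0 sends each edge [p,q] (with p < q) to q − p.
This gives a 6×12 integer matrix of rank 5; reducing to Smith normal form yields diagonal entries (1,1,1,1,1).

∂_2: C_2 → C_1 acts by ∂[p,q,r] = [q,r] − [p,r] + [p,q]. For instance
  ∂[0,3,5] = [3,5] − [0,5] + [0,3],
  ∂[0,1,2] = [1,2] − [0,2] + [0,1].
The 12×6 boundary matrix has rank 6 and Smith normal form diag(1,1,1,1,1,1).

Computing H_k = (kernel of ∂_k) / (image of ∂_{k+1}):

  H_0: rank C_0 − rank ∂_1 = 6 − 5 = 1, and the invariant factors of ∂_1 are all 1, so H_0 ≅ Z.
  H_1: rank ker ∂_1 − rank ∂_2 = (12 − 5) − 6 = 1, and the invariant factors of ∂_2 are all 1, so H_1 ≅ Z.
  H_2: rank ker ∂_2 − rank ∂_3 = (6 − 6) − 0 = 0, and there is no ∂_3, so H_2 ≅ 0.

As a check, the Euler characteristic is 6 − 12 + 6 = 0, which agrees with 1 − 1 + 0 = 0.
(K is a triangulation of the cylinder S^1 x I.)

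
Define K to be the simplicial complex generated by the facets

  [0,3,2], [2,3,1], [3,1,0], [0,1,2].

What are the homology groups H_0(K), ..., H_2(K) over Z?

We work with the vertex ordering 0 < 1 < 2 < 3. The simplices of K, each written with vertices in increasing order, are:

  0-simplices (4): [0], [1], [2], [3]
  1-simplices (6): [0,1], [0,2], [0,3], [1,2], [1,3], [2,3]
  2-simplices (4): [0,1,2], [0,1,3], [0,2,3], [1,2,3]

giving chain groups C_0 ≅ Z^4, C_1 ≅ Z^6, C_2 ≅ Z^4.

∂_1: C_1 → C_0 is given by ∂[p,q] = [q] − [p].
The resulting 4×6 matrix has rank 3, and its Smith normal form has invariant factors (1,1,1).

Boundary ∂_2: C_2 → C_1 acts by ∂[p,q,r] = [q,r] − [p,r] + [p,q]. For instance
  ∂[1,2,3] = [2,3] − [1,3] + [1,2],
  ∂[0,1,3] = [1,3] − [0,3] + [0,1].
As a 6×4 matrix over Z this has rank 3, with invariant factors (1,1,1).

Reading off H_k = ker ∂_k / im ∂_{k+1}:

  H_0: rank C_0 − rank ∂_1 = 4 − 3 = 1, and the invariant factors of ∂_1 are all 1, so H_0 ≅ Z.
  H_1: rank ker ∂_1 − rank ∂_2 = (6 − 3) − 3 = 0, and the invariant factors of ∂_2 are all 1, so H_1 ≅ 0.
  H_2: rank ker ∂_2 − rank ∂_3 = (4 − 3) − 0 = 1, and there is no ∂_3, so H_2 ≅ Z.

H_0 = Z,  H_1 = 0,  H_2 = Z.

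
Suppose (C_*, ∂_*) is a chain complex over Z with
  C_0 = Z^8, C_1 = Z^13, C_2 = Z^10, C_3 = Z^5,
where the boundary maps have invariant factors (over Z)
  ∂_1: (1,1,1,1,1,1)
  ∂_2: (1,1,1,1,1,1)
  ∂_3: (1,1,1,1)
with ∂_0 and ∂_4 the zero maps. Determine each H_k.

H_0: b_0 = 8 − 0 − 6 = 2; torsion from ∂_1 factors > 1: none. So H_0 = Z^2.
H_1: b_1 = 13 − 6 − 6 = 1; torsion from ∂_2 factors > 1: none. So H_1 = Z.
H_2: b_2 = 10 − 6 − 4 = 0; torsion from ∂_3 factors > 1: none. So H_2 = 0.
H_3: b_3 = 5 − 4 − 0 = 1; torsion from ∂_4 factors > 1: none. So H_3 = Z.

H_0 = Z^2,  H_1 = Z,  H_2 = 0,  H_3 = Z.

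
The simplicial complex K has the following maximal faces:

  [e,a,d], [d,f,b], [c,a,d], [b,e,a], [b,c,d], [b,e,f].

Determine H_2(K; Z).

Order the vertices as a < b < c < d < e < f. Listing each simplex with vertices in this order, K has dimension 2 with simplices:

  0-simplices (6): a, b, c, d, e, f
  1-simplices (12): ab, ac, ad, ae, bc, bd, be, bf, cd, de, df, ef
  2-simplices (6): abe, acd, ade, bcd, bdf, bef

so the chain groups are C_0 ≅ Z^6, C_1 ≅ Z^12, C_2 ≅ Z^6.

The boundary map ∂_1: C_1 → C_0 maps an edge to its endpoints' difference, ∂[p,q] = q − p. For instance
  ∂bf = f − b.
The resulting 6×12 matrix has rank 5, and its Smith normal form has invariant factors (1,1,1,1,1).

Boundary ∂_2: C_2 → C_1 sends each 2-simplex [p,q,r] to [q,r] − [p,r] + [p,q]. For instance
  ∂abe = be − ae + ab,
  ∂bdf = df − bf + bd.
The 12×6 boundary matrix has rank 6 and Smith normal form diag(1,1,1,1,1,1).

Computing H_k = (kernel of ∂_k) / (image of ∂_{k+1}):

  H_2: rank ker ∂_2 − rank ∂_3 = (6 − 6) − 0 = 0, and there is no ∂_3, so H_2 = 0.

H_2 ≅ 0.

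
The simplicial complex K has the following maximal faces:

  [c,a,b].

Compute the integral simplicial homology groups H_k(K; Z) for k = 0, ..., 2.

Take the total order a < b < c on the vertex set. Then K (dimension 2) consists of the simplices:

  0-simplices (3): a, b, c
  1-simplices (3): ab, ac, bc
  2-simplices (1): abc

so the chain groups are C_0 ≅ Z^3, C_1 ≅ Z^3, C_2 ≅ Z^1.

Boundary ∂_1: C_1 → C_0 is given by ∂[p,q] = [q] − [p].
The resulting 3×3 matrix has rank 2, and its Smith normal form has invariant factors (1,1).

∂_2: C_2 → C_1 maps a triangle to the signed sum of its edges. For instance
  ∂abc = bc − ac + ab.
As a 3×1 matrix over Z this has rank 1, with invariant factors (1).

Reading off H_k = ker ∂_k / im ∂_{k+1}:

  H_0: rank C_0 − rank ∂_1 = 3 − 2 = 1, and the invariant factors of ∂_1 are all 1, so H_0 = Z.
  H_1: rank ker ∂_1 − rank ∂_2 = (3 − 2) − 1 = 0, and the invariant factors of ∂_2 are all 1, so H_1 = 0.
  H_2: rank ker ∂_2 − rank ∂_3 = (1 − 1) − 0 = 0, and there is no ∂_3, so H_2 = 0.

(K is a triangulation of the 2-simplex.)

H_0 = Z,  H_1 = 0,  H_2 = 0.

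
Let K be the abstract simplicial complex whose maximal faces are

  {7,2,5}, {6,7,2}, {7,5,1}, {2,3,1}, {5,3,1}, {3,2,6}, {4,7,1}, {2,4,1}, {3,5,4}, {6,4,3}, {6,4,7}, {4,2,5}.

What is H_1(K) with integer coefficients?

Order the vertices as 1 < 2 < 3 < 4 < 5 < 6 < 7. Listing each simplex with vertices in this order, K has dimension 2 with simplices:

  0-simplices (7): [1], [2], [3], [4], [5], [6], [7]
  1-simplices (18): [1,2], [1,3], [1,4], [1,5], [1,7], [2,3], [2,4], [2,5], [2,6], [2,7], [3,4], [3,5], [3,6], [4,5], [4,6], [4,7], [5,7], [6,7]
  2-simplices (12): [1,2,3], [1,2,4], [1,3,5], [1,4,7], [1,5,7], [2,3,6], [2,4,5], [2,5,7], [2,6,7], [3,4,5], [3,4,6], [4,6,7]

giving chain groups C_0 ≅ Z^7, C_1 ≅ Z^18, C_2 ≅ Z^12.

Boundary ∂_1: C_1 → C_0 sends each edge [p,q] (with p < q) to q − p. For instance
  ∂[2,7] = [7] − [2].
As a 7×18 matrix over Z this has rank 6, with invariant factors (1,1,1,1,1,1).

The boundary map ∂_2: C_2 → C_1 acts by ∂[p,q,r] = [q,r] − [p,r] + [p,q]. For instance
  ∂[1,3,5] = [3,5] − [1,5] + [1,3],
  ∂[3,4,6] = [4,6] − [3,6] + [3,4].
This gives a 18×12 integer matrix of rank 12; reducing to Smith normal form yields diagonal entries (1,1,1,1,1,1,1,1,1,1,1,2).

Now H_k = ker ∂_k / im ∂_{k+1}, so:

  H_1: rank ker ∂_1 − rank ∂_2 = (18 − 6) − 12 = 0, and ∂_2 has invariant factor 2 > 1, so H_1 ≅ Z/2.

(K is a triangulation of the real projective plane RP^2.)

H_1 ≅ Z/2.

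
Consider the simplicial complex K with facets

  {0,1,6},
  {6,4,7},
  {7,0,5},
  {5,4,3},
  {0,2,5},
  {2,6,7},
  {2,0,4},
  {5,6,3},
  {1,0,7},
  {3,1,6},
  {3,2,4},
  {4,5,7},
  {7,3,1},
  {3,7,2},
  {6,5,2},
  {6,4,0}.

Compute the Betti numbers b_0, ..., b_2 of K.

b_0 = 1, b_1 = 2, b_2 = 1.

Take the total order 0 < 1 < 2 < 3 < 4 < 5 < 6 < 7 on the vertex set. Then K (dimension 2) consists of the simplices:

  0-simplices (8): [0], [1], [2], [3], [4], [5], [6], [7]
  1-simplices (24): (24 of them)
  2-simplices (16): [0,1,6], [0,1,7], [0,2,4], [0,2,5], [0,4,6], [0,5,7], [1,3,6], [1,3,7], [2,3,4], [2,3,7], [2,5,6], [2,6,7], [3,4,5], [3,5,6], [4,5,7], [4,6,7]

giving chain groups C_0 ≅ Z^8, C_1 ≅ Z^24, C_2 ≅ Z^16.

Boundary ∂_1: C_1 → C_0 maps an edge to its endpoints' difference, ∂[p,q] = q − p.
The resulting 8×24 matrix has rank 7, and its Smith normal form has invariant factors (1,1,1,1,1,1,1).

The boundary map ∂_2: C_2 → C_1 maps a triangle to the signed sum of its edges. For instance
  ∂[0,5,7] = [5,7] − [0,7] + [0,5],
  ∂[3,4,5] = [4,5] − [3,5] + [3,4].
The 24×16 boundary matrix has rank 15 and Smith normal form diag(1,1,1,1,1,1,1,1,1,1,1,1,1,1,1).

Reading off H_k = ker ∂_k / im ∂_{k+1}:

  H_0: rank C_0 − rank ∂_1 = 8 − 7 = 1, and the invariant factors of ∂_1 are all 1, so H_0 ≅ Z.
  H_1: rank ker ∂_1 − rank ∂_2 = (24 − 7) − 15 = 2, and the invariant factors of ∂_2 are all 1, so H_1 ≅ Z^2.
  H_2: rank ker ∂_2 − rank ∂_3 = (16 − 15) − 0 = 1, and there is no ∂_3, so H_2 ≅ Z.

(K is a triangulation of the torus T^2.)

Hence the Betti numbers are b_0 = 1, b_1 = 2, b_2 = 1.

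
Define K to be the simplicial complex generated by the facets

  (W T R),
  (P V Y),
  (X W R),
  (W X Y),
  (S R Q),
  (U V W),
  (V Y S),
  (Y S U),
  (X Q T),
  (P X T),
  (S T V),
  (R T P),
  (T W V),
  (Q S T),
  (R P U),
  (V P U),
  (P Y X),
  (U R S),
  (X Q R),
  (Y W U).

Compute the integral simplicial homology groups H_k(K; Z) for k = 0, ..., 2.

Fix the vertex order P < Q < R < S < T < U < V < W < X < Y and write every simplex with vertices in increasing order. Then dim K = 2 and the simplices of K are:

  0-simplices (10): P, Q, R, S, T, U, V, W, X, Y
  1-simplices (30): PR, PT, PU, PV, PX, PY, QR, QS, QT, QX, RS, RT, RU, RW, RX, ST, SU, SV, SY, TV, TW, TX, UV, UW, UY, VW, VY, WX, WY, XY
  2-simplices (20): PRT, PRU, PTX, PUV, PVY, PXY, QRS, QRX, QST, QTX, RSU, RTW, RWX, STV, SUY, SVY, TVW, UVW, UWY, WXY

Hence C_0 ≅ Z^10, C_1 ≅ Z^30, C_2 ≅ Z^20.

∂_1: C_1 → C_0 sends each edge [p,q] (with p < q) to q − p.
This gives a 10×30 integer matrix of rank 9; reducing to Smith normal form yields diagonal entries (1,1,1,1,1,1,1,1,1).

The boundary map ∂_2: C_2 → C_1 sends each 2-simplex [p,q,r] to [q,r] − [p,r] + [p,q]. For instance
  ∂UVW = VW − UW + UV,
  ∂QRS = RS − QS + QR.
As a 30×20 matrix over Z this has rank 20, with invariant factors (1,1,1,1,1,1,1,1,1,1,1,1,1,1,1,1,1,1,1,2).

From H_k ≅ ker(∂_k) / im(∂_{k+1}) we obtain:

  H_0: rank C_0 − rank ∂_1 = 10 − 9 = 1, and the invariant factors of ∂_1 are all 1, so H_0 = Z.
  H_1: rank ker ∂_1 − rank ∂_2 = (30 − 9) − 20 = 1, and ∂_2 has invariant factor 2 > 1, so H_1 = Z ⊕ Z/2Z.
  H_2: rank ker ∂_2 − rank ∂_3 = (20 − 20) − 0 = 0, and there is no ∂_3, so H_2 = 0.

As a check, the Euler characteristic is 10 − 30 + 20 = 0, which agrees with 1 − 1 + 0 = 0.
(K is a triangulation of the Klein bottle.)

H_0 ≅ Z,  H_1 ≅ Z ⊕ Z/2Z,  H_2 = 0.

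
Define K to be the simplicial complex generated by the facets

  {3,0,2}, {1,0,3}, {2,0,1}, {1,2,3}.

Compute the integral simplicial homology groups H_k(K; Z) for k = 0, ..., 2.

H_0 = Z,  H_1 = 0,  H_2 = Z.

We work with the vertex ordering 0 < 1 < 2 < 3. The simplices of K, each written with vertices in increasing order, are:

  0-simplices (4): [0], [1], [2], [3]
  1-simplices (6): [0,1], [0,2], [0,3], [1,2], [1,3], [2,3]
  2-simplices (4): [0,1,2], [0,1,3], [0,2,3], [1,2,3]

so the chain groups are C_0 ≅ Z^4, C_1 ≅ Z^6, C_2 ≅ Z^4.

∂_1: C_1 → C_0 sends each edge [p,q] (with p < q) to q − p.
This gives a 4×6 integer matrix of rank 3; reducing to Smith normal form yields diagonal entries (1,1,1).

Boundary ∂_2: C_2 → C_1 maps a triangle to the signed sum of its edges. For instance
  ∂[0,1,2] = [1,2] − [0,2] + [0,1],
  ∂[1,2,3] = [2,3] − [1,3] + [1,2].
The resulting 6×4 matrix has rank 3, and its Smith normal form has invariant factors (1,1,1).

Reading off H_k = ker ∂_k / im ∂_{k+1}:

  H_0: rank C_0 − rank ∂_1 = 4 − 3 = 1, and the invariant factors of ∂_1 are all 1, so H_0 ≅ Z.
  H_1: rank ker ∂_1 − rank ∂_2 = (6 − 3) − 3 = 0, and the invariant factors of ∂_2 are all 1, so H_1 ≅ 0.
  H_2: rank ker ∂_2 − rank ∂_3 = (4 − 3) − 0 = 1, and there is no ∂_3, so H_2 ≅ Z.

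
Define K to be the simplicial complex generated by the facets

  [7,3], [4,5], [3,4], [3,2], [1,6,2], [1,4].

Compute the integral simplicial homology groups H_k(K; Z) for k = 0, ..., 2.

H_0 ≅ Z,  H_1 ≅ Z,  H_2 = 0.

K has 7 vertices, 8 edges, 1 triangle.
rank ∂_0 = 0, rank ∂_1 = 6 ⇒ b_0 = 7 − 0 − 6 = 1; all invariant factors of ∂_1 are 1 so no torsion. So H_0 ≅ Z.
rank ∂_1 = 6, rank ∂_2 = 1 ⇒ b_1 = 8 − 6 − 1 = 1; all invariant factors of ∂_2 are 1 so no torsion. So H_1 ≅ Z.
rank ∂_2 = 1, rank ∂_3 = 0 ⇒ b_2 = 1 − 1 − 0 = 0. So H_2 ≅ 0.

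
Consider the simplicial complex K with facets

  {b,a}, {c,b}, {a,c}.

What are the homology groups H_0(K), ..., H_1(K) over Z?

H_0 ≅ Z,  H_1 ≅ Z.

We work with the vertex ordering a < b < c. The simplices of K, each written with vertices in increasing order, are:

  0-simplices (3): a, b, c
  1-simplices (3): ab, ac, bc

giving chain groups C_0 ≅ Z^3, C_1 ≅ Z^3.

The boundary map ∂_1: C_1 → C_0 sends each edge [p,q] (with p < q) to q − p.
The 3×3 boundary matrix has rank 2 and Smith normal form diag(1,1).

From H_k ≅ ker(∂_k) / im(∂_{k+1}) we obtain:

  H_0: rank C_0 − rank ∂_1 = 3 − 2 = 1, and the invariant factors of ∂_1 are all 1, so H_0 ≅ Z.
  H_1: rank ker ∂_1 − rank ∂_2 = (3 − 2) − 0 = 1, and there is no ∂_2, so H_1 ≅ Z.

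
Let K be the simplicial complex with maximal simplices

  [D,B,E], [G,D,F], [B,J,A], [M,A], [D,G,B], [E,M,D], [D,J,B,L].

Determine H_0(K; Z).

H_0 = Z.

Fix the vertex order A < B < D < E < F < G < J < L < M and write every simplex with vertices in increasing order. Then dim K = 3 and the simplices of K are:

  0-simplices (9): A, B, D, E, F, G, J, L, M
  1-simplices (17): AB, AJ, AM, BD, BE, BG, BJ, BL, DE, DF, DG, DJ, DL, DM, EM, FG, JL
  2-simplices (9): ABJ, BDE, BDG, BDJ, BDL, BJL, DEM, DFG, DJL
  3-simplices (1): BDJL

so the chain groups are C_0 ≅ Z^9, C_1 ≅ Z^17, C_2 ≅ Z^9, C_3 ≅ Z^1.

The boundary map ∂_1: C_1 → C_0 is given by ∂[p,q] = [q] − [p].
As a 9×17 matrix over Z this has rank 8, with invariant factors (1,1,1,1,1,1,1,1).

Boundary ∂_2: C_2 → C_1 sends each 2-simplex [p,q,r] to [q,r] − [p,r] + [p,q]. For instance
  ∂DJL = JL − DL + DJ,
  ∂BJL = JL − BL + BJ.
This gives a 17×9 integer matrix of rank 8; reducing to Smith normal form yields diagonal entries (1,1,1,1,1,1,1,1).

Boundary ∂_3: C_3 → C_2 sends each 3-simplex σ to the alternating sum Σ_i (−1)^i (σ with its i-th vertex removed). For instance
  ∂BDJL = DJL − BJL + BDL − BDJ.
The 9×1 boundary matrix has rank 1 and Smith normal form diag(1).

Reading off H_k = ker ∂_k / im ∂_{k+1}:

  H_0: rank C_0 − rank ∂_1 = 9 − 8 = 1, and the invariant factors of ∂_1 are all 1, so H_0 = Z.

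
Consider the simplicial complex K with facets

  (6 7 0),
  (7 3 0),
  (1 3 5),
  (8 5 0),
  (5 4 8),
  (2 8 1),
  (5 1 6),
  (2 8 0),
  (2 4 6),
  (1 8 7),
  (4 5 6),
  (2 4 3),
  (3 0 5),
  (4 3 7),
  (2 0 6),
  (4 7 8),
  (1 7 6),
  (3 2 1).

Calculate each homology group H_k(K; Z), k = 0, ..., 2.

H_0 ≅ Z,  H_1 ≅ Z^2,  H_2 ≅ Z.

Order the vertices as 0 < 1 < 2 < 3 < 4 < 5 < 6 < 7 < 8. Listing each simplex with vertices in this order, K has dimension 2 with simplices:

  0-simplices (9): [0], [1], [2], [3], [4], [5], [6], [7], [8]
  1-simplices (27): (27 of them)
  2-simplices (18): [0,2,6], [0,2,8], [0,3,5], [0,3,7], [0,5,8], [0,6,7], [1,2,3], [1,2,8], [1,3,5], [1,5,6], [1,6,7], [1,7,8], [2,3,4], [2,4,6], [3,4,7], [4,5,6], [4,5,8], [4,7,8]

so the chain groups are C_0 ≅ Z^9, C_1 ≅ Z^27, C_2 ≅ Z^18.

The boundary map ∂_1: C_1 → C_0 sends each edge [p,q] (with p < q) to q − p.
This gives a 9×27 integer matrix of rank 8; reducing to Smith normal form yields diagonal entries (1,1,1,1,1,1,1,1).

Boundary ∂_2: C_2 → C_1 maps a triangle to the signed sum of its edges. For instance
  ∂[2,4,6] = [4,6] − [2,6] + [2,4],
  ∂[1,7,8] = [7,8] − [1,8] + [1,7].
The 27×18 boundary matrix has rank 17 and Smith normal form diag(1,1,1,1,1,1,1,1,1,1,1,1,1,1,1,1,1).

Computing H_k = (kernel of ∂_k) / (image of ∂_{k+1}):

  H_0: rank C_0 − rank ∂_1 = 9 − 8 = 1, and the invariant factors of ∂_1 are all 1, so H_0 = Z.
  H_1: rank ker ∂_1 − rank ∂_2 = (27 − 8) − 17 = 2, and the invariant factors of ∂_2 are all 1, so H_1 = Z^2.
  H_2: rank ker ∂_2 − rank ∂_3 = (18 − 17) − 0 = 1, and there is no ∂_3, so H_2 = Z.

(K is a triangulation of the torus T^2.)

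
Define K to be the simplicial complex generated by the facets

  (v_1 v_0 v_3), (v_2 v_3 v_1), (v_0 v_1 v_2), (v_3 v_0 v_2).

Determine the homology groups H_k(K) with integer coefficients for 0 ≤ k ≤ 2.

H_0 = Z,  H_1 = 0,  H_2 = Z.

We work with the vertex ordering v_0 < v_1 < v_2 < v_3. The simplices of K, each written with vertices in increasing order, are:

  0-simplices (4): [v_0], [v_1], [v_2], [v_3]
  1-simplices (6): [v_0,v_1], [v_0,v_2], [v_0,v_3], [v_1,v_2], [v_1,v_3], [v_2,v_3]
  2-simplices (4): [v_0,v_1,v_2], [v_0,v_1,v_3], [v_0,v_2,v_3], [v_1,v_2,v_3]

so the chain groups are C_0 ≅ Z^4, C_1 ≅ Z^6, C_2 ≅ Z^4.

Boundary ∂_1: C_1 → C_0 maps an edge to its endpoints' difference, ∂[p,q] = q − p. For instance
  ∂[v_1,v_2] = [v_2] − [v_1].
This gives a 4×6 integer matrix of rank 3; reducing to Smith normal form yields diagonal entries (1,1,1).

∂_2: C_2 → C_1 acts by ∂[p,q,r] = [q,r] − [p,r] + [p,q]. For instance
  ∂[v_1,v_2,v_3] = [v_2,v_3] − [v_1,v_3] + [v_1,v_2],
  ∂[v_0,v_1,v_3] = [v_1,v_3] − [v_0,v_3] + [v_0,v_1].
The 6×4 boundary matrix has rank 3 and Smith normal form diag(1,1,1).

Now H_k = ker ∂_k / im ∂_{k+1}, so:

  H_0: rank C_0 − rank ∂_1 = 4 − 3 = 1, and the invariant factors of ∂_1 are all 1, so H_0 ≅ Z.
  H_1: rank ker ∂_1 − rank ∂_2 = (6 − 3) − 3 = 0, and the invariant factors of ∂_2 are all 1, so H_1 ≅ 0.
  H_2: rank ker ∂_2 − rank ∂_3 = (4 − 3) − 0 = 1, and there is no ∂_3, so H_2 ≅ Z.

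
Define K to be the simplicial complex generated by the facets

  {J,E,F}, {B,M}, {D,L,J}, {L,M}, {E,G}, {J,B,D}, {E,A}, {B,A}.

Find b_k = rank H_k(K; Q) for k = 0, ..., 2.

b_0 = 1, b_1 = 2, b_2 = 0.

Take the total order A < B < D < E < F < G < J < L < M on the vertex set. Then K (dimension 2) consists of the simplices:

  0-simplices (9): A, B, D, E, F, G, J, L, M
  1-simplices (13): AB, AE, BD, BJ, BM, DJ, DL, EF, EG, EJ, FJ, JL, LM
  2-simplices (3): BDJ, DJL, EFJ

giving chain groups C_0 ≅ Z^9, C_1 ≅ Z^13, C_2 ≅ Z^3.

∂_1: C_1 → C_0 maps an edge to its endpoints' difference, ∂[p,q] = q − p. For instance
  ∂BM = M − B.
As a 9×13 matrix over Z this has rank 8, with invariant factors (1,1,1,1,1,1,1,1).

∂_2: C_2 → C_1 sends each 2-simplex [p,q,r] to [q,r] − [p,r] + [p,q]. For instance
  ∂EFJ = FJ − EJ + EF,
  ∂BDJ = DJ − BJ + BD.
The resulting 13×3 matrix has rank 3, and its Smith normal form has invariant factors (1,1,1).

Now H_k = ker ∂_k / im ∂_{k+1}, so:

  H_0: rank C_0 − rank ∂_1 = 9 − 8 = 1, and the invariant factors of ∂_1 are all 1, so H_0 = Z.
  H_1: rank ker ∂_1 − rank ∂_2 = (13 − 8) − 3 = 2, and the invariant factors of ∂_2 are all 1, so H_1 = Z^2.
  H_2: rank ker ∂_2 − rank ∂_3 = (3 − 3) − 0 = 0, and there is no ∂_3, so H_2 = 0.

Hence the Betti numbers are b_0 = 1, b_1 = 2, b_2 = 0.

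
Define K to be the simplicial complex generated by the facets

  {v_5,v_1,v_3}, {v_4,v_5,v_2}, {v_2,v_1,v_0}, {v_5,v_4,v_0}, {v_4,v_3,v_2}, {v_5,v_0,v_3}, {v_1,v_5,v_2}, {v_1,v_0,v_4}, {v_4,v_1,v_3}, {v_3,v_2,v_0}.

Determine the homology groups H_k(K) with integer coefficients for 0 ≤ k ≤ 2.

Fix the vertex order v_0 < v_1 < v_2 < v_3 < v_4 < v_5 and write every simplex with vertices in increasing order. Then dim K = 2 and the simplices of K are:

  0-simplices (6): [v_0], [v_1], [v_2], [v_3], [v_4], [v_5]
  1-simplices (15): (15 of them)
  2-simplices (10): [v_0,v_1,v_2], [v_0,v_1,v_4], [v_0,v_2,v_3], [v_0,v_3,v_5], [v_0,v_4,v_5], [v_1,v_2,v_5], [v_1,v_3,v_4], [v_1,v_3,v_5], [v_2,v_3,v_4], [v_2,v_4,v_5]

so the chain groups are C_0 ≅ Z^6, C_1 ≅ Z^15, C_2 ≅ Z^10.

Boundary ∂_1: C_1 → C_0 maps an edge to its endpoints' difference, ∂[p,q] = q − p. For instance
  ∂[v_2,v_5] = [v_5] − [v_2].
The resulting 6×15 matrix has rank 5, and its Smith normal form has invariant factors (1,1,1,1,1).

The boundary map ∂_2: C_2 → C_1 acts by ∂[p,q,r] = [q,r] − [p,r] + [p,q]. For instance
  ∂[v_0,v_1,v_4] = [v_1,v_4] − [v_0,v_4] + [v_0,v_1],
  ∂[v_1,v_3,v_4] = [v_3,v_4] − [v_1,v_4] + [v_1,v_3].
As a 15×10 matrix over Z this has rank 10, with invariant factors (1,1,1,1,1,1,1,1,1,2).

From H_k ≅ ker(∂_k) / im(∂_{k+1}) we obtain:

  H_0: rank C_0 − rank ∂_1 = 6 − 5 = 1, and the invariant factors of ∂_1 are all 1, so H_0 = Z.
  H_1: rank ker ∂_1 − rank ∂_2 = (15 − 5) − 10 = 0, and ∂_2 has invariant factor 2 > 1, so H_1 = Z/2.
  H_2: rank ker ∂_2 − rank ∂_3 = (10 − 10) − 0 = 0, and there is no ∂_3, so H_2 = 0.

H_0 = Z,  H_1 = Z/2,  H_2 = 0.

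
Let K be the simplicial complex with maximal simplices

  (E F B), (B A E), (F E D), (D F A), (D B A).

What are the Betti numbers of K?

b_0 = 1, b_1 = 1, b_2 = 0.

K has 5 vertices, 10 edges, 5 triangles.
rank ∂_0 = 0, rank ∂_1 = 4 ⇒ b_0 = 5 − 0 − 4 = 1; all invariant factors of ∂_1 are 1 so no torsion. So H_0 ≅ Z.
rank ∂_1 = 4, rank ∂_2 = 5 ⇒ b_1 = 10 − 4 − 5 = 1; all invariant factors of ∂_2 are 1 so no torsion. So H_1 ≅ Z.
rank ∂_2 = 5, rank ∂_3 = 0 ⇒ b_2 = 5 − 5 − 0 = 0. So H_2 ≅ 0.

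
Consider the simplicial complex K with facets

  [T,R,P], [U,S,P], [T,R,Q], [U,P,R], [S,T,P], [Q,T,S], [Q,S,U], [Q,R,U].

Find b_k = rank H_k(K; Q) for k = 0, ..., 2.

b_0 = 1, b_1 = 0, b_2 = 1.

Order the vertices as P < Q < R < S < T < U. Listing each simplex with vertices in this order, K has dimension 2 with simplices:

  0-simplices (6): P, Q, R, S, T, U
  1-simplices (12): PR, PS, PT, PU, QR, QS, QT, QU, RT, RU, ST, SU
  2-simplices (8): PRT, PRU, PST, PSU, QRT, QRU, QST, QSU

so the chain groups are C_0 ≅ Z^6, C_1 ≅ Z^12, C_2 ≅ Z^8.

The boundary map ∂_1: C_1 → C_0 is given by ∂[p,q] = [q] − [p].
This gives a 6×12 integer matrix of rank 5; reducing to Smith normal form yields diagonal entries (1,1,1,1,1).

The boundary map ∂_2: C_2 → C_1 maps a triangle to the signed sum of its edges. For instance
  ∂PRU = RU − PU + PR,
  ∂QRU = RU − QU + QR.
This gives a 12×8 integer matrix of rank 7; reducing to Smith normal form yields diagonal entries (1,1,1,1,1,1,1).

Reading off H_k = ker ∂_k / im ∂_{k+1}:

  H_0: rank C_0 − rank ∂_1 = 6 − 5 = 1, and the invariant factors of ∂_1 are all 1, so H_0 = Z.
  H_1: rank ker ∂_1 − rank ∂_2 = (12 − 5) − 7 = 0, and the invariant factors of ∂_2 are all 1, so H_1 = 0.
  H_2: rank ker ∂_2 − rank ∂_3 = (8 − 7) − 0 = 1, and there is no ∂_3, so H_2 = Z.

As a check, the Euler characteristic is 6 − 12 + 8 = 2, which agrees with 1 − 0 + 1 = 2.

Hence the Betti numbers are b_0 = 1, b_1 = 0, b_2 = 1.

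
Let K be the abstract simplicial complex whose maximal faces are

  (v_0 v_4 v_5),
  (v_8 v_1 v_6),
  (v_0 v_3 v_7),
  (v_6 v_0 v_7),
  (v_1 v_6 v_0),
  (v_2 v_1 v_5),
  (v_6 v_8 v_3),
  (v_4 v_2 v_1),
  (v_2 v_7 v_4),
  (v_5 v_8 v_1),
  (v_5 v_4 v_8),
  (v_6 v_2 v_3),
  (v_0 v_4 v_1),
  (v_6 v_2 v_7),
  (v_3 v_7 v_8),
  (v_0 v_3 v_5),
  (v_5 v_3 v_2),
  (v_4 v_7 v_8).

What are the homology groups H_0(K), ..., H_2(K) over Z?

H_0 ≅ Z,  H_1 ≅ Z × Z/2,  H_2 = 0.

K has 9 vertices, 27 edges, 18 triangles.
rank ∂_0 = 0, rank ∂_1 = 8 ⇒ b_0 = 9 − 0 − 8 = 1; all invariant factors of ∂_1 are 1 so no torsion. So H_0 ≅ Z.
rank ∂_1 = 8, rank ∂_2 = 18 ⇒ b_1 = 27 − 8 − 18 = 1; ∂_2 has invariant factor(s) [2] giving torsion. So H_1 ≅ Z × Z/2.
rank ∂_2 = 18, rank ∂_3 = 0 ⇒ b_2 = 18 − 18 − 0 = 0. So H_2 ≅ 0.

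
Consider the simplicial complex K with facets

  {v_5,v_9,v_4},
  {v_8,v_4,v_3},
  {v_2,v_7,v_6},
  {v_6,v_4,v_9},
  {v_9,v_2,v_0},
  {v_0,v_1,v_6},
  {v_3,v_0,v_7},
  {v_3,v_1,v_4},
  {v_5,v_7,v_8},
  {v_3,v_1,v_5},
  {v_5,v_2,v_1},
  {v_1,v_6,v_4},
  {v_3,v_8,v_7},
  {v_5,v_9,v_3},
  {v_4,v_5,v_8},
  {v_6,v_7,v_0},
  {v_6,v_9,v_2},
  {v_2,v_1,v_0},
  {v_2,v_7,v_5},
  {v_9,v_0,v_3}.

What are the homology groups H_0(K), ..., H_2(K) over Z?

H_0 ≅ Z,  H_1 ≅ Z × Z/2,  H_2 = 0.

Fix the vertex order v_0 < v_1 < v_2 < v_3 < v_4 < v_5 < v_6 < v_7 < v_8 < v_9 and write every simplex with vertices in increasing order. Then dim K = 2 and the simplices of K are:

  0-simplices (10): [v_0], [v_1], [v_2], [v_3], [v_4], [v_5], [v_6], [v_7], [v_8], [v_9]
  1-simplices (30): (30 of them)
  2-simplices (20): (20 of them)

Hence C_0 ≅ Z^10, C_1 ≅ Z^30, C_2 ≅ Z^20.

The boundary map ∂_1: C_1 → C_0 is given by ∂[p,q] = [q] − [p]. For instance
  ∂[v_1,v_2] = [v_2] − [v_1].
The 10×30 boundary matrix has rank 9 and Smith normal form diag(1,1,1,1,1,1,1,1,1).

The boundary map ∂_2: C_2 → C_1 maps a triangle to the signed sum of its edges. For instance
  ∂[v_5,v_7,v_8] = [v_7,v_8] − [v_5,v_8] + [v_5,v_7],
  ∂[v_2,v_5,v_7] = [v_5,v_7] − [v_2,v_7] + [v_2,v_5].
The 30×20 boundary matrix has rank 20 and Smith normal form diag(1,1,1,1,1,1,1,1,1,1,1,1,1,1,1,1,1,1,1,2).

From H_k ≅ ker(∂_k) / im(∂_{k+1}) we obtain:

  H_0: rank C_0 − rank ∂_1 = 10 − 9 = 1, and the invariant factors of ∂_1 are all 1, so H_0 ≅ Z.
  H_1: rank ker ∂_1 − rank ∂_2 = (30 − 9) − 20 = 1, and ∂_2 has invariant factor 2 > 1, so H_1 ≅ Z × Z/2.
  H_2: rank ker ∂_2 − rank ∂_3 = (20 − 20) − 0 = 0, and there is no ∂_3, so H_2 ≅ 0.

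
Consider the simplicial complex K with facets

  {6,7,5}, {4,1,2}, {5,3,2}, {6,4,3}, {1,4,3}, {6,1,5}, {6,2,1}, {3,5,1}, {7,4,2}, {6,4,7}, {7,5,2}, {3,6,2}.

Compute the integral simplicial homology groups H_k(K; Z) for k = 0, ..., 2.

K has 7 vertices, 18 edges, 12 triangles.
rank ∂_0 = 0, rank ∂_1 = 6 ⇒ b_0 = 7 − 0 − 6 = 1; all invariant factors of ∂_1 are 1 so no torsion. So H_0 = Z.
rank ∂_1 = 6, rank ∂_2 = 12 ⇒ b_1 = 18 − 6 − 12 = 0; ∂_2 has invariant factor(s) [2] giving torsion. So H_1 = Z_2.
rank ∂_2 = 12, rank ∂_3 = 0 ⇒ b_2 = 12 − 12 − 0 = 0. So H_2 = 0.

H_0 ≅ Z,  H_1 ≅ Z_2,  H_2 = 0.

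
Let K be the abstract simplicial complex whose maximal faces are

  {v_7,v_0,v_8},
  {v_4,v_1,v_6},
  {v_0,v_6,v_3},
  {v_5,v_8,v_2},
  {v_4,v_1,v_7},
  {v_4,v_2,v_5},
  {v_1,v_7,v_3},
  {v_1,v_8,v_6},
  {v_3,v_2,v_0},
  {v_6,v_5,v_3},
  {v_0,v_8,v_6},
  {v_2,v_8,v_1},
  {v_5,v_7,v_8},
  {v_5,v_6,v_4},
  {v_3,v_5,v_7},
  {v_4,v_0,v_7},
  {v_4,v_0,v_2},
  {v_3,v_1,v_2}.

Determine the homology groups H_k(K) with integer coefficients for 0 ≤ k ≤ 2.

We work with the vertex ordering v_0 < v_1 < v_2 < v_3 < v_4 < v_5 < v_6 < v_7 < v_8. The simplices of K, each written with vertices in increasing order, are:

  0-simplices (9): [v_0], [v_1], [v_2], [v_3], [v_4], [v_5], [v_6], [v_7], [v_8]
  1-simplices (27): (27 of them)
  2-simplices (18): (18 of them)

so the chain groups are C_0 ≅ Z^9, C_1 ≅ Z^27, C_2 ≅ Z^18.

∂_1: C_1 → C_0 sends each edge [p,q] (with p < q) to q − p. For instance
  ∂[v_2,v_3] = [v_3] − [v_2].
This gives a 9×27 integer matrix of rank 8; reducing to Smith normal form yields diagonal entries (1,1,1,1,1,1,1,1).

∂_2: C_2 → C_1 sends each 2-simplex [p,q,r] to [q,r] − [p,r] + [p,q]. For instance
  ∂[v_0,v_2,v_4] = [v_2,v_4] − [v_0,v_4] + [v_0,v_2],
  ∂[v_0,v_2,v_3] = [v_2,v_3] − [v_0,v_3] + [v_0,v_2].
The 27×18 boundary matrix has rank 17 and Smith normal form diag(1,1,1,1,1,1,1,1,1,1,1,1,1,1,1,1,1).

Reading off H_k = ker ∂_k / im ∂_{k+1}:

  H_0: rank C_0 − rank ∂_1 = 9 − 8 = 1, and the invariant factors of ∂_1 are all 1, so H_0 = Z.
  H_1: rank ker ∂_1 − rank ∂_2 = (27 − 8) − 17 = 2, and the invariant factors of ∂_2 are all 1, so H_1 = Z^2.
  H_2: rank ker ∂_2 − rank ∂_3 = (18 − 17) − 0 = 1, and there is no ∂_3, so H_2 = Z.

As a check, the Euler characteristic is 9 − 27 + 18 = 0, which agrees with 1 − 2 + 1 = 0.

H_0 = Z,  H_1 = Z^2,  H_2 = Z.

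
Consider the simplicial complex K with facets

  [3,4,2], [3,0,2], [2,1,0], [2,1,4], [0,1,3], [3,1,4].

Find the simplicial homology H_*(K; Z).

H_0 = Z,  H_1 = 0,  H_2 = Z.

K has 5 vertices, 9 edges, 6 triangles.
rank ∂_0 = 0, rank ∂_1 = 4 ⇒ b_0 = 5 − 0 − 4 = 1; all invariant factors of ∂_1 are 1 so no torsion. So H_0 = Z.
rank ∂_1 = 4, rank ∂_2 = 5 ⇒ b_1 = 9 − 4 − 5 = 0; all invariant factors of ∂_2 are 1 so no torsion. So H_1 = 0.
rank ∂_2 = 5, rank ∂_3 = 0 ⇒ b_2 = 6 − 5 − 0 = 1. So H_2 = Z.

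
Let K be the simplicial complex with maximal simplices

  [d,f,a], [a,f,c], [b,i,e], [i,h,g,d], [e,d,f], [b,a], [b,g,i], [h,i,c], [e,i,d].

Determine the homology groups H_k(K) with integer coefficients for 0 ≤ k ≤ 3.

K has 9 vertices, 20 edges, 11 triangles, 1 3-simplex.
rank ∂_0 = 0, rank ∂_1 = 8 ⇒ b_0 = 9 − 0 − 8 = 1; all invariant factors of ∂_1 are 1 so no torsion. So H_0 ≅ Z.
rank ∂_1 = 8, rank ∂_2 = 10 ⇒ b_1 = 20 − 8 − 10 = 2; all invariant factors of ∂_2 are 1 so no torsion. So H_1 ≅ Z^2.
rank ∂_2 = 10, rank ∂_3 = 1 ⇒ b_2 = 11 − 10 − 1 = 0; all invariant factors of ∂_3 are 1 so no torsion. So H_2 ≅ 0.
rank ∂_3 = 1, rank ∂_4 = 0 ⇒ b_3 = 1 − 1 − 0 = 0. So H_3 ≅ 0.

H_0 = Z,  H_1 = Z^2,  H_2 = 0,  H_3 = 0.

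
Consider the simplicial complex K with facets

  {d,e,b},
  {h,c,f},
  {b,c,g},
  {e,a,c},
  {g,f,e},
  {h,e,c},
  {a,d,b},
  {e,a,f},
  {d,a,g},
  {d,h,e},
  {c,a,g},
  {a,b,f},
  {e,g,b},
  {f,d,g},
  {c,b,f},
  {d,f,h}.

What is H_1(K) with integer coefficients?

Take the total order a < b < c < d < e < f < g < h on the vertex set. Then K (dimension 2) consists of the simplices:

  0-simplices (8): a, b, c, d, e, f, g, h
  1-simplices (24): ab, ac, ad, ae, af, ag, bc, bd, be, bf, bg, ce, cf, cg, ch, de, df, dg, dh, ef, eg, eh, fg, fh
  2-simplices (16): abd, abf, ace, acg, adg, aef, bcf, bcg, bde, beg, ceh, cfh, deh, dfg, dfh, efg

giving chain groups C_0 ≅ Z^8, C_1 ≅ Z^24, C_2 ≅ Z^16.

The boundary map ∂_1: C_1 → C_0 is given by ∂[p,q] = [q] − [p].
The 8×24 boundary matrix has rank 7 and Smith normal form diag(1,1,1,1,1,1,1).

Boundary ∂_2: C_2 → C_1 maps a triangle to the signed sum of its edges. For instance
  ∂abf = bf − af + ab,
  ∂abd = bd − ad + ab.
This gives a 24×16 integer matrix of rank 15; reducing to Smith normal form yields diagonal entries (1,1,1,1,1,1,1,1,1,1,1,1,1,1,1).

Computing H_k = (kernel of ∂_k) / (image of ∂_{k+1}):

  H_1: rank ker ∂_1 − rank ∂_2 = (24 − 7) − 15 = 2, and the invariant factors of ∂_2 are all 1, so H_1 = Z^2.

H_1 ≅ Z^2.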